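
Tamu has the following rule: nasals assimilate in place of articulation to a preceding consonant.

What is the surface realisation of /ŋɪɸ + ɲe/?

[ŋɪɸme]

The rule targets /ɲ/ (voiced palatal nasal), which sits after the trigger /ɸ/ (bilabial).
A voiced bilabial nasal is [m], so the surface segment is [m].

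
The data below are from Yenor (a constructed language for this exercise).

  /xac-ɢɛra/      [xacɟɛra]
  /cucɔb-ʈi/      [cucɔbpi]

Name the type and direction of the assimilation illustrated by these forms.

Underlying /ɢ/ is realised as [ɟ] next to /c/; /c/ itself does not change.
The change uvular → palatal matches the place of the preceding /c/, identifying this as place assimilation.
Manner and voice are unchanged, so the assimilation is partial, not total.
Checking the remaining alternation: /ʈ/ → [p] after /b/ (retroflex → bilabial, matching bilabial) — only place changes, and always toward the preceding segment.
Since the segment that changes follows the conditioning segment, the assimilation is progressive.

progressive place assimilation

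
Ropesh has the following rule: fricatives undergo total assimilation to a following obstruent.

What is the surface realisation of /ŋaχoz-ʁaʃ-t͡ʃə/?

/z/ is the segment targeted by the rule; it sits immediately before /ʁ/, so it assimilates completely and surfaces as [ʁ].
The same rule applies at the second boundary: /ʃ/ → [t͡ʃ] next to /t͡ʃ/.

[ŋaχoʁʁat͡ʃt͡ʃə]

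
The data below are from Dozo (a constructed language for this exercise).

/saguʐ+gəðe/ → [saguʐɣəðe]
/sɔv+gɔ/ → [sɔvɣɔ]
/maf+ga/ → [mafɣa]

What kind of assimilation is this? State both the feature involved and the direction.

Comparing underlying and surface forms, /g/ → [ɣ] is the alternation; the neighbouring /ʐ/ is constant.
The change stop → fricative matches the manner of the preceding /ʐ/, identifying this as manner assimilation.
Place and voice are unchanged, so the assimilation is partial, not total.
The same holds elsewhere in the data: /g/ → [ɣ] after /v/ (stop → fricative, matching a fricative); /g/ → [ɣ] after /f/ (stop → fricative, matching a fricative) — only manner changes, and always toward the preceding segment.
Since the segment that changes follows the conditioning segment, the assimilation is progressive.

progressive manner assimilation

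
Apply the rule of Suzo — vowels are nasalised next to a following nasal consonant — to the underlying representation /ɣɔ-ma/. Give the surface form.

[ɣɔ̃ma]

The vowel /ɔ/ is adjacent to the following nasal /m/, so it acquires [+nasal] and surfaces as [ɔ̃].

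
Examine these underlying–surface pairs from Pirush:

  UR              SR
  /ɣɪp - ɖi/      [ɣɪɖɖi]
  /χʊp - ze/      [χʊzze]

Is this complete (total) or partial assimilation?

Underlying /p/ is realised as [ɖ] next to /ɖ/; /ɖ/ itself does not change.
The output [ɖ] is identical to the trigger /ɖ/ — every feature (place, manner, voicing) has been copied — so this is total assimilation.
The remaining alternation confirms this: /p/ → [z] before /z/ — in each case the output is a copy of the following consonant.

total assimilation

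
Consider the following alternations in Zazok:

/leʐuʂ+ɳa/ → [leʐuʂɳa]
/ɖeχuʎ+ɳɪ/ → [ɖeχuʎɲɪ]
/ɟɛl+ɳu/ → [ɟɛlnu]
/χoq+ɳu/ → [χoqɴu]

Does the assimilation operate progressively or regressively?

progressive

Comparing underlying and surface forms, /ɳ/ → [ɲ] is the alternation; the neighbouring /ʎ/ is constant.
The change retroflex → palatal matches the place of the preceding /ʎ/, identifying this as place assimilation.
Checking the remaining alternations: /ɳ/ → [n] after /l/ (retroflex → alveolar, matching alveolar); /ɳ/ → [ɴ] after /q/ (retroflex → uvular, matching uvular) — only place changes, and always toward the preceding segment.
Nothing changes in [leʐuʂɳa]: there the adjacent consonants already agree in place (/ɳ/ and /ʂ/ are both retroflex), so this form is consistent with the same rule.
Since the segment that changes follows the conditioning segment, the assimilation is progressive.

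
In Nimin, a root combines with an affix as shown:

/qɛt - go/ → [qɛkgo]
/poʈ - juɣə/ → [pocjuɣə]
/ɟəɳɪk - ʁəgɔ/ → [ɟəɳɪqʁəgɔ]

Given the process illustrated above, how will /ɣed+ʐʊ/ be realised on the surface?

[ɣeɖʐʊ]

The data show regressive place assimilation: /t/ → [k] before /g/; /ʈ/ → [c] before /j/; /k/ → [q] before /ʁ/. In each pair only place changes, matching the following consonant, while manner and voice stay constant.
/d/ is a voiced alveolar stop. The following trigger /ʐ/ is retroflex, so /d/ must become retroflex as well.
Changing only its place to retroflex gives [ɖ] — the voiced retroflex stop.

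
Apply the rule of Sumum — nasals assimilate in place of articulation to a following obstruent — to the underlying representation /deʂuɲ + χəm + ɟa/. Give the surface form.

/ɲ/ is a voiced palatal nasal. The following trigger /χ/ is uvular, so /ɲ/ must become uvular as well.
A voiced uvular nasal is [ɴ], so the surface segment is [ɴ].
At the second juncture, /m/ likewise becomes [ɲ] adjacent to /ɟ/.

[deʂuɴχəɲɟa]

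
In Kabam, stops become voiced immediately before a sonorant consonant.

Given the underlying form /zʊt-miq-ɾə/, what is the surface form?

[zʊdmiɢɾə]

The rule targets /t/ (voiceless alveolar stop), which sits before the trigger /m/ (voiced).
A voiced alveolar stop is [d], so the surface segment is [d].
The same rule applies at the second boundary: /q/ → [ɢ] next to /ɾ/.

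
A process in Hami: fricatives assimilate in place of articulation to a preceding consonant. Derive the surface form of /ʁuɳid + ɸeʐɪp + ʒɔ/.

/ɸ/ is a voiceless bilabial fricative. The preceding trigger /d/ is alveolar, so /ɸ/ must become alveolar as well.
Changing only its place to alveolar gives [s] — the voiceless alveolar fricative.
The same rule applies at the second boundary: /ʒ/ → [β] next to /p/.

[ʁuɳidseʐɪpβɔ]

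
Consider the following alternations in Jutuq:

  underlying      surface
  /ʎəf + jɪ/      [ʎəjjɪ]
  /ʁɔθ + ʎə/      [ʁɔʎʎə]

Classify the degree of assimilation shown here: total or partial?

The segment that alternates is /f/, which surfaces as [j] when adjacent to /j/.
The output [j] is identical to the trigger /j/ — every feature (place, manner, voicing) has been copied — so this is total assimilation.
The remaining alternation confirms this: /θ/ → [ʎ] before /ʎ/ — in each case the output is a copy of the following consonant.

total assimilation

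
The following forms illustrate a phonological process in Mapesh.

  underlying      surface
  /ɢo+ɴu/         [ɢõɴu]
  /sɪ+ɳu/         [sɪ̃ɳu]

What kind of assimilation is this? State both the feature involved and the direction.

The vowel /o/ surfaces as nasalised [õ] next to the following nasal /ɴ/ — it has acquired the [+nasal] feature of its neighbour.
The other form shows the same pattern: /ɪ/ → [ɪ̃] before /ɳ/ — each time a vowel is nasalised next to a following nasal.
Because the conditioning nasal is to the right of the vowel that changes, the process is regressive (anticipatory).

regressive nasality assimilation (vowel nasalisation)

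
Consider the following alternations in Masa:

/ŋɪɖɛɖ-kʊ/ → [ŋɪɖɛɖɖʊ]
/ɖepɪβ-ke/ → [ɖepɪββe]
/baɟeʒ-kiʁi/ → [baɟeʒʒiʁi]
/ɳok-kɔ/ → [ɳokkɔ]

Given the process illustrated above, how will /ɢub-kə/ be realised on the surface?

The data show progressive total assimilation (/k/ → [ɖ] after /ɖ/; /k/ → [β] after /β/; /k/ → [ʒ] after /ʒ/): in every case the target segment becomes identical to its preceding neighbour, copying more than a single feature.
In [ɳokkɔ] the two consonants at the boundary are already identical (/k/ + /k/), so the rule applies vacuously and nothing changes.
/k/ is the segment targeted by the rule; it sits immediately after /b/, so it assimilates completely and surfaces as [b].

[ɢubbə]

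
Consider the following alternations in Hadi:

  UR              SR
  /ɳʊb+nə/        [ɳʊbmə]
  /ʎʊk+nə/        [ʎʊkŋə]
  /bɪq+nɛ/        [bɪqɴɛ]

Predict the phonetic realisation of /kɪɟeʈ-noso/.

[kɪɟeʈɳoso]

The data show progressive place assimilation: /n/ → [m] after /b/; /n/ → [ŋ] after /k/; /n/ → [ɴ] after /q/. In each pair only place changes, matching the preceding consonant, while manner and voice stay constant.
/n/ is a voiced alveolar nasal. The preceding trigger /ʈ/ is retroflex, so /n/ must become retroflex as well.
Changing only its place to retroflex gives [ɳ] — the voiced retroflex nasal.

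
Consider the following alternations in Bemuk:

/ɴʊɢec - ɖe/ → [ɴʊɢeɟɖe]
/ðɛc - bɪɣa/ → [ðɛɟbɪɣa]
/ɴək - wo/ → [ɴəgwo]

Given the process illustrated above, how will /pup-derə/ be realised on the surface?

[pubderə]

The data show regressive voicing assimilation: /c/ → [ɟ] before /ɖ/; /c/ → [ɟ] before /b/; /k/ → [g] before /w/. In each pair only voicing changes, matching the following consonant, while place and manner stay constant.
The rule targets /p/ (voiceless bilabial stop), which sits before the trigger /d/ (voiced).
Changing only its voicing to voiced gives [b] — the voiced bilabial stop.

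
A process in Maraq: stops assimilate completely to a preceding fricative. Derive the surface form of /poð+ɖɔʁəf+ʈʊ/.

/ɖ/ is the segment targeted by the rule; it sits immediately after /ð/, so it assimilates completely and surfaces as [ð].
The same rule applies at the second boundary: /ʈ/ → [f] next to /f/.

[poððɔʁəffʊ]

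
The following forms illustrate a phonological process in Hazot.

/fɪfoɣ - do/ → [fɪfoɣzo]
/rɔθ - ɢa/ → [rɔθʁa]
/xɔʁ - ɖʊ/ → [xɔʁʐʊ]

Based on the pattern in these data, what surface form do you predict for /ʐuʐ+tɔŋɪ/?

The data show progressive manner assimilation: /d/ → [z] after /ɣ/; /ɢ/ → [ʁ] after /θ/; /ɖ/ → [ʐ] after /ʁ/. In each pair only manner changes, matching the preceding consonant, while place and voice stay constant.
/t/ is a voiceless alveolar stop. The preceding trigger /ʐ/ is a fricative, so /t/ must become a fricative as well.
The voiceless alveolar fricative is [s], so /t/ → [s].

[ʐuʐsɔŋɪ]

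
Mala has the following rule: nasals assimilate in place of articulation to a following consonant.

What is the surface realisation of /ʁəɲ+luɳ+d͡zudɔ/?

[ʁənlund͡zudɔ]

/ɲ/ is a voiced palatal nasal. The following trigger /l/ is alveolar, so /ɲ/ must become alveolar as well.
A voiced alveolar nasal is [n], so the surface segment is [n].
The same rule applies at the second boundary: /ɳ/ → [n] next to /d͡z/.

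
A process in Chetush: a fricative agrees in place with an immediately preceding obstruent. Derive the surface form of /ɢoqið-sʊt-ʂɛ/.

The rule targets /s/ (voiceless alveolar fricative), which sits after the trigger /ð/ (dental).
Changing only its place to dental gives [θ] — the voiceless dental fricative.
The same rule applies at the second boundary: /ʂ/ → [s] next to /t/.

[ɢoqiðθʊtsɛ]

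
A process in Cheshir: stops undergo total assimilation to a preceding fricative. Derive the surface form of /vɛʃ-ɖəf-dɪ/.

/ɖ/ is the segment targeted by the rule; it sits immediately after /ʃ/, so it assimilates completely and surfaces as [ʃ].
The same rule applies at the second boundary: /d/ → [f] next to /f/.

[vɛʃʃəffɪ]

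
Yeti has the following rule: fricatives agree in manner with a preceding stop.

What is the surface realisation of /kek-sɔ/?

[kektɔ]

/s/ is a voiceless alveolar fricative. The preceding trigger /k/ is a stop, so /s/ must become a stop as well.
A voiceless alveolar stop is [t], so the surface segment is [t].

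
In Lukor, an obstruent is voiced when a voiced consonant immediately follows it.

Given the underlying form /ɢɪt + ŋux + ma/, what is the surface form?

[ɢɪdŋuɣma]

/t/ is a voiceless alveolar stop. The following trigger /ŋ/ is voiced, so /t/ must become voiced as well.
A voiced alveolar stop is [d], so the surface segment is [d].
At the second juncture, /x/ likewise becomes [ɣ] adjacent to /m/.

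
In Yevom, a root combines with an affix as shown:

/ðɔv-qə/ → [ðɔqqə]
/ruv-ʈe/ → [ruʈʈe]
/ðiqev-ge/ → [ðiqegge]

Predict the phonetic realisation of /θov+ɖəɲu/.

[θoɖɖəɲu]

The data show regressive total assimilation (/v/ → [q] before /q/; /v/ → [ʈ] before /ʈ/; /v/ → [g] before /g/): in every case the target segment becomes identical to its following neighbour, copying more than a single feature.
/v/ is the segment targeted by the rule; it sits immediately before /ɖ/, so it assimilates completely and surfaces as [ɖ].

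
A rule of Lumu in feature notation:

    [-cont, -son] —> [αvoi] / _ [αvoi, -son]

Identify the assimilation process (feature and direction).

The rule copies [voi] from the environment onto the target, so the assimilating feature is voicing.
Since the environment is written after the underscore, the trigger follows the target; the direction is regressive.

regressive voicing assimilation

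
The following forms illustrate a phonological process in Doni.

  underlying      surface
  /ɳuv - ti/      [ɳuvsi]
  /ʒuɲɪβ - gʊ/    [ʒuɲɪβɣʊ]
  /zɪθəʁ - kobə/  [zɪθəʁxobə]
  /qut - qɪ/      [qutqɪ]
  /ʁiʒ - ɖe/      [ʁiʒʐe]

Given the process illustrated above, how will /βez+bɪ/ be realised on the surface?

[βezβɪ]

The data show progressive manner assimilation: /t/ → [s] after /v/; /g/ → [ɣ] after /β/; /k/ → [x] after /ʁ/; /ɖ/ → [ʐ] after /ʒ/. In each pair only manner changes, matching the preceding consonant, while place and voice stay constant.
Nothing changes in [qutqɪ]: there the adjacent consonants already agree in manner (/q/ and /t/ are both stops), so this form is consistent with the same rule.
/b/ is a voiced bilabial stop. The preceding trigger /z/ is a fricative, so /b/ must become a fricative as well.
A voiced bilabial fricative is [β], so the surface segment is [β].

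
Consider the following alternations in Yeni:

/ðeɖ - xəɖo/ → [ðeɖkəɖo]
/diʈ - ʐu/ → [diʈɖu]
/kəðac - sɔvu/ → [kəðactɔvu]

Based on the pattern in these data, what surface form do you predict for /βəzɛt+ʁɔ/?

The data show progressive manner assimilation: /x/ → [k] after /ɖ/; /ʐ/ → [ɖ] after /ʈ/; /s/ → [t] after /c/. In each pair only manner changes, matching the preceding consonant, while place and voice stay constant.
/ʁ/ is a voiced uvular fricative. The preceding trigger /t/ is a stop, so /ʁ/ must become a stop as well.
Changing only its manner to stop gives [ɢ] — the voiced uvular stop.

[βəzɛtɢɔ]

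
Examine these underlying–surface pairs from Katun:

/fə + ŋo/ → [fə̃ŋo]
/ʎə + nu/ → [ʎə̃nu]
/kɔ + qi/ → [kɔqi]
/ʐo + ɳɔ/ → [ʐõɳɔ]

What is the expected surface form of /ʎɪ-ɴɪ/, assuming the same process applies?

[ʎɪ̃ɴɪ]

The data show regressive nasality assimilation (vowel nasalisation): /ə/ → [ə̃] before /ŋ/; /ə/ → [ə̃] before /n/; /o/ → [õ] before /ɳ/ — a vowel is nasalised by an immediately following nasal consonant.
No change occurs in [kɔqi] because the vowel at the boundary is adjacent to an oral consonant, not a nasal (/ɔ/ next to /q/).
The vowel /ɪ/ is adjacent to the following nasal /ɴ/, so it acquires [+nasal] and surfaces as [ɪ̃].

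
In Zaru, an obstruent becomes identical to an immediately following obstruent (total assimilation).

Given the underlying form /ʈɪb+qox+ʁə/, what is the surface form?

/b/ is the segment targeted by the rule; it sits immediately before /q/, so it assimilates completely and surfaces as [q].
The same rule applies at the second boundary: /x/ → [ʁ] next to /ʁ/.

[ʈɪqqoʁʁə]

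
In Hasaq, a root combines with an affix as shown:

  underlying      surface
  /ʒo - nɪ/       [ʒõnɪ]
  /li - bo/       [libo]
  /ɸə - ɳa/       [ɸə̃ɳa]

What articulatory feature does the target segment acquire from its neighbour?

The vowel /o/ surfaces as nasalised [õ] next to the following nasal /n/ — it has acquired the [+nasal] feature of its neighbour.
The other form shows the same pattern: /ə/ → [ə̃] before /ɳ/ — each time a vowel is nasalised next to a following nasal.
No change occurs in [libo] because the vowel at the boundary is adjacent to an oral consonant, not a nasal (/i/ next to /b/).

nasality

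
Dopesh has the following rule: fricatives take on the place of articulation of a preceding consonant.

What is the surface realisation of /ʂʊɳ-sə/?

/s/ is a voiceless alveolar fricative. The preceding trigger /ɳ/ is retroflex, so /s/ must become retroflex as well.
The voiceless retroflex fricative is [ʂ], so /s/ → [ʂ].

[ʂʊɳʂə]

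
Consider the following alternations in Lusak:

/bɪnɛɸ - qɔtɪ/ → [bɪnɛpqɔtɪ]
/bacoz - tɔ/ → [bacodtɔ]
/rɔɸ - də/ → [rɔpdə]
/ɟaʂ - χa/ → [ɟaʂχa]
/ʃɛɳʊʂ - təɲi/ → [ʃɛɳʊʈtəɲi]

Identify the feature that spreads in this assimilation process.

The segment that alternates is /ɸ/, which surfaces as [p] when adjacent to /q/.
The change fricative → stop matches the manner of the following /q/, identifying this as manner assimilation.
Checking the remaining alternations: /z/ → [d] before /t/ (fricative → stop, matching a stop); /ɸ/ → [p] before /d/ (fricative → stop, matching a stop); /ʂ/ → [ʈ] before /t/ (fricative → stop, matching a stop) — only manner changes, and always toward the following segment.
Nothing changes in [ɟaʂχa]: there the adjacent consonants already agree in manner (/ʂ/ and /χ/ are both fricatives), so this form is consistent with the same rule.

manner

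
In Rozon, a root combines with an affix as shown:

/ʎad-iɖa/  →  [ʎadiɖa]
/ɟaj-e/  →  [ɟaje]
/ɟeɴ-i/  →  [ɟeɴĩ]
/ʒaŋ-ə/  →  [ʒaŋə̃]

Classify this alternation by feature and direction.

The vowel /i/ surfaces as nasalised [ĩ] next to the preceding nasal /ɴ/ — it has acquired the [+nasal] feature of its neighbour.
The other form shows the same pattern: /ə/ → [ə̃] after /ŋ/ — each time a vowel is nasalised next to a preceding nasal.
No change occurs in [ʎadiɖa], [ɟaje] because the vowel at the boundary is adjacent to an oral consonant, not a nasal (/i/ next to /d/; /e/ next to /j/).
Because the conditioning nasal is to the left of the vowel that changes, the process is progressive (perseverative).

progressive nasality assimilation (vowel nasalisation)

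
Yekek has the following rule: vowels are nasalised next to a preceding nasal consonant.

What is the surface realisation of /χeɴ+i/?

The vowel /i/ is adjacent to the preceding nasal /ɴ/, so it acquires [+nasal] and surfaces as [ĩ].

[χeɴĩ]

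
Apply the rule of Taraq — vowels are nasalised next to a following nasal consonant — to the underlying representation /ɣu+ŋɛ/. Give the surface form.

/u/ sits next to the nasal /ŋ/ and is therefore nasalised to [ũ].

[ɣũŋɛ]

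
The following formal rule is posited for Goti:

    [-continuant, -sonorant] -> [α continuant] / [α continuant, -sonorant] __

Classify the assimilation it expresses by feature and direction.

The rule copies [continuant] (continuancy) from the environment onto the target stops; since [±continuant] encodes the stop/fricative manner contrast, the assimilating dimension is manner.
Since the environment is written before the underscore, the trigger precedes the target; the direction is progressive.

progressive manner assimilation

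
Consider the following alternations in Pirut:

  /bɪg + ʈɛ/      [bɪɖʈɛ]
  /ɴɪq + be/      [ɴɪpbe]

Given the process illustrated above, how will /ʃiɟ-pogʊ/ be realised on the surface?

The data show regressive place assimilation: /g/ → [ɖ] before /ʈ/; /q/ → [p] before /b/. In each pair only place changes, matching the following consonant, while manner and voice stay constant.
/ɟ/ is a voiced palatal stop. The following trigger /p/ is bilabial, so /ɟ/ must become bilabial as well.
The voiced bilabial stop is [b], so /ɟ/ → [b].

[ʃibpogʊ]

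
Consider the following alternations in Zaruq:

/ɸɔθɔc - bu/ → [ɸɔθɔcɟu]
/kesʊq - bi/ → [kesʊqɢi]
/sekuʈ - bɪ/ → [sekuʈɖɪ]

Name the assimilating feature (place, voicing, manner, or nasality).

The segment that alternates is /b/, which surfaces as [ɟ] when adjacent to /c/.
The change bilabial → palatal matches the place of the preceding /c/, identifying this as place assimilation.
The same holds elsewhere in the data: /b/ → [ɢ] after /q/ (bilabial → uvular, matching uvular); /b/ → [ɖ] after /ʈ/ (bilabial → retroflex, matching retroflex) — only place changes, and always toward the preceding segment.

place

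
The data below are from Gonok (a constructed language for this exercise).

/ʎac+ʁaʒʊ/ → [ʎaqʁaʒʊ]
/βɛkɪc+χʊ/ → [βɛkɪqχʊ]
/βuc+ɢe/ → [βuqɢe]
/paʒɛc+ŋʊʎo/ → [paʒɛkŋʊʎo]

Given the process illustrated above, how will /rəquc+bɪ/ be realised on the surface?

[rəqupbɪ]

The data show regressive place assimilation: /c/ → [q] before /ʁ/; /c/ → [q] before /χ/; /c/ → [q] before /ɢ/; /c/ → [k] before /ŋ/. In each pair only place changes, matching the following consonant, while manner and voice stay constant.
The rule targets /c/ (voiceless palatal stop), which sits before the trigger /b/ (bilabial).
The voiceless bilabial stop is [p], so /c/ → [p].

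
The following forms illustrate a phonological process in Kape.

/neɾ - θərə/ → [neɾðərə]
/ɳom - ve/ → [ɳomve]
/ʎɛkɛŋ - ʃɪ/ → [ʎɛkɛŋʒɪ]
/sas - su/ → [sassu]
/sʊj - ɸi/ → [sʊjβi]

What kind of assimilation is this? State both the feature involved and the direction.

progressive voicing assimilation

Comparing underlying and surface forms, /θ/ → [ð] is the alternation; the neighbouring /ɾ/ is constant.
The change voiceless → voiced matches the voicing of the preceding /ɾ/, identifying this as voicing assimilation.
Place and manner are unchanged, so the assimilation is partial, not total.
The same holds elsewhere in the data: /ʃ/ → [ʒ] after /ŋ/ (voiceless → voiced, matching voiced); /ɸ/ → [β] after /j/ (voiceless → voiced, matching voiced) — only voicing changes, and always toward the preceding segment.
No alternation appears in [ɳomve], [sassu]: there the adjacent consonants already agree in voicing (/v/ and /m/ are both voiced; /s/ and /s/ are both voiceless), so these forms are consistent with the same rule.
Since the segment that changes follows the conditioning segment, the assimilation is progressive.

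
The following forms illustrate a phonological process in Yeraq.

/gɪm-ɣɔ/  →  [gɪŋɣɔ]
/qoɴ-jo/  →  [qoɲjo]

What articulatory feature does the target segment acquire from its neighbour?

place

Underlying /m/ is realised as [ŋ] next to /ɣ/; /ɣ/ itself does not change.
/m/ is bilabial while /ɣ/ is velar; the output [ŋ] is velar, matching the trigger — so the feature that spreads is place.
The same holds elsewhere in the data: /ɴ/ → [ɲ] before /j/ (uvular → palatal, matching palatal) — only place changes, and always toward the following segment.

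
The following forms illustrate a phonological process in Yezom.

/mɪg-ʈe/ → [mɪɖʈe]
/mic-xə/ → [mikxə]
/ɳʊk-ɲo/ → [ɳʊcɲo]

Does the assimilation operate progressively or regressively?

regressive

The segment that alternates is /g/, which surfaces as [ɖ] when adjacent to /ʈ/.
/g/ is velar while /ʈ/ is retroflex; the output [ɖ] is retroflex, matching the trigger — so the feature that spreads is place.
The same holds elsewhere in the data: /c/ → [k] before /x/ (palatal → velar, matching velar); /k/ → [c] before /ɲ/ (velar → palatal, matching palatal) — only place changes, and always toward the following segment.
Since the segment that changes precedes the conditioning segment, the assimilation is regressive.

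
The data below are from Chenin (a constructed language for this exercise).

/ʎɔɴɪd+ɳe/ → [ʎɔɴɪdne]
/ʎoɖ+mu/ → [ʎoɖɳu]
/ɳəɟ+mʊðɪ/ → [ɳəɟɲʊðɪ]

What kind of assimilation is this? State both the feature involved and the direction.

progressive place assimilation

Comparing underlying and surface forms, /ɳ/ → [n] is the alternation; the neighbouring /d/ is constant.
The change retroflex → alveolar matches the place of the preceding /d/, identifying this as place assimilation.
Manner and voice are unchanged, so the assimilation is partial, not total.
The other alternating forms pattern the same way: /m/ → [ɳ] after /ɖ/ (bilabial → retroflex, matching retroflex); /m/ → [ɲ] after /ɟ/ (bilabial → palatal, matching palatal) — only place changes, and always toward the preceding segment.
The trigger is the preceding segment, so the direction is progressive (perseverative).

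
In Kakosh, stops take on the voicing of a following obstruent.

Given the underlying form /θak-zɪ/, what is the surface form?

[θagzɪ]

The rule targets /k/ (voiceless velar stop), which sits before the trigger /z/ (voiced).
The voiced velar stop is [g], so /k/ → [g].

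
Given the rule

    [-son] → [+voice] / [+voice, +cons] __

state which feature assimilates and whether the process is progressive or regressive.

progressive voicing assimilation

The target ([-son], obstruents) acquires [+voice] next to a voiced consonant ([+voice, +cons]) — it takes on the voicing of its neighbour, so the feature that spreads is voicing.
The conditioning segment sits to the left of the focus bar, meaning the trigger precedes the segment that changes — progressive assimilation.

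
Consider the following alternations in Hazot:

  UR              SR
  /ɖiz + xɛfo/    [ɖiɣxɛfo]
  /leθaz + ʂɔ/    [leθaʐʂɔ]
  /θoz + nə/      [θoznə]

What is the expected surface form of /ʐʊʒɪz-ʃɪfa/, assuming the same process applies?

[ʐʊʒɪʒʃɪfa]

The data show regressive place assimilation: /z/ → [ɣ] before /x/; /z/ → [ʐ] before /ʂ/. In each pair only place changes, matching the following consonant, while manner and voice stay constant.
No alternation appears in [θoznə]: there the adjacent consonants already agree in place (/z/ and /n/ are both alveolar), so this form is consistent with the same rule.
/z/ is a voiced alveolar fricative. The following trigger /ʃ/ is postalveolar, so /z/ must become postalveolar as well.
The voiced postalveolar fricative is [ʒ], so /z/ → [ʒ].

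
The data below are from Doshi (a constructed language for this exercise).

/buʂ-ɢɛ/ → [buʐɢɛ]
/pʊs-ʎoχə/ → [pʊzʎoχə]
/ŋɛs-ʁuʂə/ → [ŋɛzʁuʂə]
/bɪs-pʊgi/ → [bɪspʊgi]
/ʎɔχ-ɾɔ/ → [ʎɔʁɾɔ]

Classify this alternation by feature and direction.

regressive voicing assimilation

Underlying /ʂ/ is realised as [ʐ] next to /ɢ/; /ɢ/ itself does not change.
/ʂ/ is voiceless while /ɢ/ is voiced; the output [ʐ] is voiced, matching the trigger — so the feature that spreads is voicing.
Place and manner are unchanged, so the assimilation is partial, not total.
Checking the remaining alternations: /s/ → [z] before /ʎ/ (voiceless → voiced, matching voiced); /s/ → [z] before /ʁ/ (voiceless → voiced, matching voiced); /χ/ → [ʁ] before /ɾ/ (voiceless → voiced, matching voiced) — only voicing changes, and always toward the following segment.
No alternation appears in [bɪspʊgi]: there the adjacent consonants already agree in voicing (/s/ and /p/ are both voiceless), so this form is consistent with the same rule.
Since the segment that changes precedes the conditioning segment, the assimilation is regressive.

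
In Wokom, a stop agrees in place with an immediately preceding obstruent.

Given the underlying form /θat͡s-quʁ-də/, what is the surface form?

The rule targets /q/ (voiceless uvular stop), which sits after the trigger /t͡s/ (alveolar).
The voiceless alveolar stop is [t], so /q/ → [t].
At the second juncture, /d/ likewise becomes [ɢ] adjacent to /ʁ/.

[θat͡stuʁɢə]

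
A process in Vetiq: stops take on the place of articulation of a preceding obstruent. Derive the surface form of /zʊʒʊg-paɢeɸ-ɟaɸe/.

[zʊʒʊgkaɢeɸbaɸe]

/p/ is a voiceless bilabial stop. The preceding trigger /g/ is velar, so /p/ must become velar as well.
The voiceless velar stop is [k], so /p/ → [k].
At the second juncture, /ɟ/ likewise becomes [b] adjacent to /ɸ/.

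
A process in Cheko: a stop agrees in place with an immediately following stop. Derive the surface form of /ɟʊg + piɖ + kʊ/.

/g/ is a voiced velar stop. The following trigger /p/ is bilabial, so /g/ must become bilabial as well.
The voiced bilabial stop is [b], so /g/ → [b].
At the second juncture, /ɖ/ likewise becomes [g] adjacent to /k/.

[ɟʊbpigkʊ]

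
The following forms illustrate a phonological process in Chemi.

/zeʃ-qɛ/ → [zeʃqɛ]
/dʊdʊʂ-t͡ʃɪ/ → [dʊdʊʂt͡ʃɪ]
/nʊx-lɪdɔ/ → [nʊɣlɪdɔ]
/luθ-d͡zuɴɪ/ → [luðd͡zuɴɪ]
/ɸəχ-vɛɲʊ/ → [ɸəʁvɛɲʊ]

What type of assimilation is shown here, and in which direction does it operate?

regressive voicing assimilation

Underlying /x/ is realised as [ɣ] next to /l/; /l/ itself does not change.
The change voiceless → voiced matches the voicing of the following /l/, identifying this as voicing assimilation.
Place and manner are unchanged, so the assimilation is partial, not total.
The other alternating forms pattern the same way: /θ/ → [ð] before /d͡z/ (voiceless → voiced, matching voiced); /χ/ → [ʁ] before /v/ (voiceless → voiced, matching voiced) — only voicing changes, and always toward the following segment.
Nothing changes in [zeʃqɛ], [dʊdʊʂt͡ʃɪ]: there the adjacent consonants already agree in voicing (/ʃ/ and /q/ are both voiceless; /ʂ/ and /t͡ʃ/ are both voiceless), so these forms are consistent with the same rule.
Since the segment that changes precedes the conditioning segment, the assimilation is regressive.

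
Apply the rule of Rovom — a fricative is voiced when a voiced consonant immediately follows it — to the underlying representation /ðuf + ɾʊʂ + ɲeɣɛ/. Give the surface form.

The rule targets /f/ (voiceless labiodental fricative), which sits before the trigger /ɾ/ (voiced).
The voiced labiodental fricative is [v], so /f/ → [v].
At the second juncture, /ʂ/ likewise becomes [ʐ] adjacent to /ɲ/.

[ðuvɾʊʐɲeɣɛ]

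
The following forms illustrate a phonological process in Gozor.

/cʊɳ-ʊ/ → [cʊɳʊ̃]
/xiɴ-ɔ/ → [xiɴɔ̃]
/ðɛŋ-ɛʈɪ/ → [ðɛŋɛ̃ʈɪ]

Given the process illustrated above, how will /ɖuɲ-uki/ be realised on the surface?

[ɖuɲũki]

The data show progressive nasality assimilation (vowel nasalisation): /ʊ/ → [ʊ̃] after /ɳ/; /ɔ/ → [ɔ̃] after /ɴ/; /ɛ/ → [ɛ̃] after /ŋ/ — a vowel is nasalised by an immediately preceding nasal consonant.
/u/ sits next to the nasal /ɲ/ and is therefore nasalised to [ũ].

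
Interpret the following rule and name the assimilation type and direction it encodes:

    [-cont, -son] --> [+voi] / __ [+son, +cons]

regressive voicing assimilation

The target ([-cont, -son], stops) acquires [+voi] next to a sonorant consonant ([+son, +cons]) — it takes on the voicing of its neighbour, so the feature that spreads is voicing.
The conditioning segment sits to the right of the focus bar, meaning the trigger follows the segment that changes — regressive assimilation.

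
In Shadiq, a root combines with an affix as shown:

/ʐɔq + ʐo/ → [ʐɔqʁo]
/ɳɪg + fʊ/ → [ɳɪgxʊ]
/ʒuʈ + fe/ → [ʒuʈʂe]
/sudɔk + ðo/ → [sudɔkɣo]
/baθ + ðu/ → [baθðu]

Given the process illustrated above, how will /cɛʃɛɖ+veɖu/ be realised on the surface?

[cɛʃɛɖʐeɖu]

The data show progressive place assimilation: /ʐ/ → [ʁ] after /q/; /f/ → [x] after /g/; /f/ → [ʂ] after /ʈ/; /ð/ → [ɣ] after /k/. In each pair only place changes, matching the preceding consonant, while manner and voice stay constant.
Nothing changes in [baθðu]: there the adjacent consonants already agree in place (/ð/ and /θ/ are both dental), so this form is consistent with the same rule.
The rule targets /v/ (voiced labiodental fricative), which sits after the trigger /ɖ/ (retroflex).
A voiced retroflex fricative is [ʐ], so the surface segment is [ʐ].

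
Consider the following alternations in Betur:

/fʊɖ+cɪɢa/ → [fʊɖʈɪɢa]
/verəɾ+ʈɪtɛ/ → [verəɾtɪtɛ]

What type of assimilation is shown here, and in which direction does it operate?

progressive place assimilation

Underlying /c/ is realised as [ʈ] next to /ɖ/; /ɖ/ itself does not change.
/c/ is palatal while /ɖ/ is retroflex; the output [ʈ] is retroflex, matching the trigger — so the feature that spreads is place.
Manner and voice are unchanged, so the assimilation is partial, not total.
The other alternating form patterns the same way: /ʈ/ → [t] after /ɾ/ (retroflex → alveolar, matching alveolar) — only place changes, and always toward the preceding segment.
Since the segment that changes follows the conditioning segment, the assimilation is progressive.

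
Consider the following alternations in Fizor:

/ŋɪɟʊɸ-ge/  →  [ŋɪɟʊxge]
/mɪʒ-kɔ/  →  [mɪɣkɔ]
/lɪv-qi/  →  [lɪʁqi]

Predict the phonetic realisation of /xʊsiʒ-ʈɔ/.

The data show regressive place assimilation: /ɸ/ → [x] before /g/; /ʒ/ → [ɣ] before /k/; /v/ → [ʁ] before /q/. In each pair only place changes, matching the following consonant, while manner and voice stay constant.
/ʒ/ is a voiced postalveolar fricative. The following trigger /ʈ/ is retroflex, so /ʒ/ must become retroflex as well.
The voiced retroflex fricative is [ʐ], so /ʒ/ → [ʐ].

[xʊsiʐʈɔ]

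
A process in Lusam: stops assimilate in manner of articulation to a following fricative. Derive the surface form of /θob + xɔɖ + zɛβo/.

[θoβxɔʐzɛβo]

/b/ is a voiced bilabial stop. The following trigger /x/ is a fricative, so /b/ must become a fricative as well.
The voiced bilabial fricative is [β], so /b/ → [β].
The same rule applies at the second boundary: /ɖ/ → [ʐ] next to /z/.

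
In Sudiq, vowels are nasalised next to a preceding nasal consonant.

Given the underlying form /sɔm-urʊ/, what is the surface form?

[sɔmũrʊ]

/u/ sits next to the nasal /m/ and is therefore nasalised to [ũ].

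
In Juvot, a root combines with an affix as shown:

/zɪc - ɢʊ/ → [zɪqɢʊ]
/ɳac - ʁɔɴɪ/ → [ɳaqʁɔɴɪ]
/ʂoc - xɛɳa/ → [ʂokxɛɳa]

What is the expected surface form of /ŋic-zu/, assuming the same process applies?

The data show regressive place assimilation: /c/ → [q] before /ɢ/; /c/ → [q] before /ʁ/; /c/ → [k] before /x/. In each pair only place changes, matching the following consonant, while manner and voice stay constant.
/c/ is a voiceless palatal stop. The following trigger /z/ is alveolar, so /c/ must become alveolar as well.
Changing only its place to alveolar gives [t] — the voiceless alveolar stop.

[ŋitzu]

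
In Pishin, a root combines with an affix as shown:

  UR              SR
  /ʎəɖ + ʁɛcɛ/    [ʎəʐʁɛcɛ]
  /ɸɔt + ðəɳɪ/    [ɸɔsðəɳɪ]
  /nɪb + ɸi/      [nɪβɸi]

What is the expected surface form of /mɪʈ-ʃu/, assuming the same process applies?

[mɪʂʃu]

The data show regressive manner assimilation: /ɖ/ → [ʐ] before /ʁ/; /t/ → [s] before /ð/; /b/ → [β] before /ɸ/. In each pair only manner changes, matching the following consonant, while place and voice stay constant.
The rule targets /ʈ/ (voiceless retroflex stop), which sits before the trigger /ʃ/ (fricative).
A voiceless retroflex fricative is [ʂ], so the surface segment is [ʂ].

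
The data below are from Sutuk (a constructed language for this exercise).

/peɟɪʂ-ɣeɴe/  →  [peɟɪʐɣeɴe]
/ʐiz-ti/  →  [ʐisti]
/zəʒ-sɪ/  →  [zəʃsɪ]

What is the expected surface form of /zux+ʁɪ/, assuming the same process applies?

[zuɣʁɪ]

The data show regressive voicing assimilation: /ʂ/ → [ʐ] before /ɣ/; /z/ → [s] before /t/; /ʒ/ → [ʃ] before /s/. In each pair only voicing changes, matching the following consonant, while place and manner stay constant.
/x/ is a voiceless velar fricative. The following trigger /ʁ/ is voiced, so /x/ must become voiced as well.
Changing only its voicing to voiced gives [ɣ] — the voiced velar fricative.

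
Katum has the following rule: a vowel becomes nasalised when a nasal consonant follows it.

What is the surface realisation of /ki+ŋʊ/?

[kĩŋʊ]

/i/ sits next to the nasal /ŋ/ and is therefore nasalised to [ĩ].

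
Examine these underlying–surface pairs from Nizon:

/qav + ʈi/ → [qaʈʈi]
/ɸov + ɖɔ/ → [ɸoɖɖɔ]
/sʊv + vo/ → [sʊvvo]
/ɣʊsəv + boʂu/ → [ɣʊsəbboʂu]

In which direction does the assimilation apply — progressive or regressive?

The segment that alternates is /v/, which surfaces as [ʈ] when adjacent to /ʈ/.
The output [ʈ] is identical to the trigger /ʈ/ — every feature (place, manner, voicing) has been copied — so this is total assimilation.
The remaining alternations confirm this: /v/ → [ɖ] before /ɖ/; /v/ → [b] before /b/ — in each case the output is a copy of the following consonant.
In [sʊvvo] the two consonants at the boundary are already identical (/v/ + /v/), so the rule applies vacuously and nothing changes.
The trigger is the following segment, so the direction is regressive (anticipatory).

regressive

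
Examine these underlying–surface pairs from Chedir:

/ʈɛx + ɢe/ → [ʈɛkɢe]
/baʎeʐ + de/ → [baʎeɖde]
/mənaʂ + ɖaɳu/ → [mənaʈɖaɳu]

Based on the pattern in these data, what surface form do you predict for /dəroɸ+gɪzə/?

[dəropgɪzə]

The data show regressive manner assimilation: /x/ → [k] before /ɢ/; /ʐ/ → [ɖ] before /d/; /ʂ/ → [ʈ] before /ɖ/. In each pair only manner changes, matching the following consonant, while place and voice stay constant.
/ɸ/ is a voiceless bilabial fricative. The following trigger /g/ is a stop, so /ɸ/ must become a stop as well.
Changing only its manner to stop gives [p] — the voiceless bilabial stop.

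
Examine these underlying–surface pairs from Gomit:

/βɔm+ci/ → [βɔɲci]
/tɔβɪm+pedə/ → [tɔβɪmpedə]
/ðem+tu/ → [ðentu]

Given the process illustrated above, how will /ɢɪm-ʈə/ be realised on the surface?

[ɢɪɳʈə]

The data show regressive place assimilation: /m/ → [ɲ] before /c/; /m/ → [n] before /t/. In each pair only place changes, matching the following consonant, while manner and voice stay constant.
No alternation appears in [tɔβɪmpedə]: there the adjacent consonants already agree in place (/m/ and /p/ are both bilabial), so this form is consistent with the same rule.
The rule targets /m/ (voiced bilabial nasal), which sits before the trigger /ʈ/ (retroflex).
The voiced retroflex nasal is [ɳ], so /m/ → [ɳ].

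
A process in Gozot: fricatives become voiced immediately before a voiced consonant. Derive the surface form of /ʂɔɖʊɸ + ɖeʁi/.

[ʂɔɖʊβɖeʁi]

The rule targets /ɸ/ (voiceless bilabial fricative), which sits before the trigger /ɖ/ (voiced).
The voiced bilabial fricative is [β], so /ɸ/ → [β].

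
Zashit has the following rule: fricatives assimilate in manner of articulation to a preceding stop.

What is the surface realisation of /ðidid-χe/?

/χ/ is a voiceless uvular fricative. The preceding trigger /d/ is a stop, so /χ/ must become a stop as well.
Changing only its manner to stop gives [q] — the voiceless uvular stop.

[ðididqe]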